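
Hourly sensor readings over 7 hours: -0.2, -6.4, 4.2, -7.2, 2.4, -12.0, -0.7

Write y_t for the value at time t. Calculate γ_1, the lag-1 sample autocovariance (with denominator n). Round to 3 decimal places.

Mean ȳ = (-0.2 − 6.4 + 4.2 − 7.2 + 2.4 − 12.0 − 0.7)/7 = -2.8429
Σ_{t=1}^{6}(y_t−ȳ)(y_{t+1}−ȳ) = -155.6161
γ_1 = -155.6161 / 7 = -22.231

-22.231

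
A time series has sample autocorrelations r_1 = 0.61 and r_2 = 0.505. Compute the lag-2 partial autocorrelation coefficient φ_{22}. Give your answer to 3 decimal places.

φ_{22} = (r_2 − r_1²) / (1 − r_1²)
r_1² = (0.61)² = 0.3721
Numerator = 0.505 − 0.3721 = 0.1329; denominator = 1 − 0.3721 = 0.6279
φ_{22} = 0.1329 / 0.6279 = 0.212

0.212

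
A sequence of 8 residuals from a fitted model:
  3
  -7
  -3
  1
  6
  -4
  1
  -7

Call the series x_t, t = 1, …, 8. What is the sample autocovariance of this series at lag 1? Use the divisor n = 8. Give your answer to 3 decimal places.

-5.133

Mean x̄ = (3 − 7 − 3 + 1 + 6 − 4 + 1 − 7)/8 = -1.2500
Deviations: 4.2500, -5.7500, -1.7500, 2.2500, 7.2500, -2.7500, 2.2500, -5.7500
Σ_{t=1}^{7}(x_t−x̄)(x_{t+1}−x̄) = -41.0625
γ_1 = -41.0625 / 8 = -5.133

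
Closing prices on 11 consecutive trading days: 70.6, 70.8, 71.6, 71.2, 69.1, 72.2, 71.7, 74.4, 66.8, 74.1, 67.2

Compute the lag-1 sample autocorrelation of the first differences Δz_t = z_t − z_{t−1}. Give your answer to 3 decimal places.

First differences Δz: 0.2, 0.8, -0.4, -2.1, 3.1, -0.5, 2.7, -7.6, 7.3, -6.9
Mean of differences = -0.3400
Numerator Σ(Δz_t−Δz̄)(Δz_{t+1}−Δz̄) = -134.0936
Denominator Σ(Δz_t−Δz̄)² = 179.9040
r_1(Δz) = -134.0936 / 179.9040 = -0.745

-0.745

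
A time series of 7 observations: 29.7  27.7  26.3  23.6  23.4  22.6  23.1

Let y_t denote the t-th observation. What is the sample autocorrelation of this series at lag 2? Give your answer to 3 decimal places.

Mean ȳ = (29.7 + 27.7 + 26.3 + 23.6 + 23.4 + 22.6 + 23.1)/7 = 25.2000
Deviations from mean: 4.5000, 2.5000, 1.1000, -1.6000, -1.8000, -2.6000, -2.1000
Σ(y_t−ȳ)(y_{t+2}−ȳ) = (4.9500) + (-4.0000) + (-1.9800) + (4.1600) + (3.7800) = 6.9100
Denominator Σ(y_t−ȳ)² = 44.6800
r_2 = 6.9100 / 44.6800 = 0.155

0.155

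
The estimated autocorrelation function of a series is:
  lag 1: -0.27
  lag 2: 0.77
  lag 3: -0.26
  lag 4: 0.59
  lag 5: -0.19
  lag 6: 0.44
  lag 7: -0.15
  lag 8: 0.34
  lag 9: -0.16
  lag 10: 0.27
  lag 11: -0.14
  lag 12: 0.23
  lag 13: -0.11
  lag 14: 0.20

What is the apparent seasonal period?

2

The largest autocorrelation is r_2 = 0.77, with weaker echoes at lags 4 (0.59), 6 (0.44), 8 (0.34), 10 (0.27), 12 (0.23) and 14 (0.20); the remaining lags stay at or below -0.11.
The dominant spike at lag 2 indicates a seasonal period of 2.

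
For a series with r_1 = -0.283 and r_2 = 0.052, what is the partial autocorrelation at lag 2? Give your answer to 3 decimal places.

-0.031

φ_{22} = (r_2 − r_1²) / (1 − r_1²)
r_1² = (-0.283)² = 0.080089
Numerator = 0.052 − 0.0801 = -0.0281; denominator = 1 − 0.0801 = 0.9199
φ_{22} = -0.0281 / 0.9199 = -0.031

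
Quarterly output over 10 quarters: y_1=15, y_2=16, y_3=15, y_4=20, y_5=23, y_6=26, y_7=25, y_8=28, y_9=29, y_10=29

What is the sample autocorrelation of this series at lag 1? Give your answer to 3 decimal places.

0.737

Mean ȳ = (15 + 16 + 15 + 20 + 23 + 26 + 25 + 28 + 29 + 29)/10 = 22.6000
Numerator Σ_{t=1}^{9}(y_t−ȳ)(y_{t+1}−ȳ) = 217.0400
Denominator Σ(y_t−ȳ)² = 294.4000
r_1 = 217.0400 / 294.4000 = 0.737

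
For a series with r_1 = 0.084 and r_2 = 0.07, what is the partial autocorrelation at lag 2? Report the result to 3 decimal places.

0.063

φ_{22} = (r_2 − r_1²) / (1 − r_1²)
r_1² = (0.084)² = 0.007056
Numerator = 0.07 − 0.0071 = 0.0629; denominator = 1 − 0.0071 = 0.9929
φ_{22} = 0.0629 / 0.9929 = 0.063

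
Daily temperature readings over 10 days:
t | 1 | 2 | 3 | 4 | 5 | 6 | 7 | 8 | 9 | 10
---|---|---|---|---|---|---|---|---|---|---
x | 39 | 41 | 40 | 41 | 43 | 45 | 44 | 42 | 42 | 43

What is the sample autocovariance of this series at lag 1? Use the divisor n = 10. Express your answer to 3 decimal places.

Mean x̄ = (39 + 41 + 40 + 41 + 43 + 45 + 44 + 42 + 42 + 43)/10 = 42.0000
Σ_{t=1}^{9}(x_t−x̄)(x_{t+1}−x̄) = 15.0000
γ_1 = 15.0000 / 10 = 1.500

1.500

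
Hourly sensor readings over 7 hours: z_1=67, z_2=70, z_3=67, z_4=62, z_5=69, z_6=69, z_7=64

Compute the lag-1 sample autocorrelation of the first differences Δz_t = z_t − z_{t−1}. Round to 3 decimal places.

-0.258

First differences Δz: 3, -3, -5, 7, 0, -5
Mean of differences = -0.5000
Numerator Σ(Δz_t−Δz̄)(Δz_{t+1}−Δz̄) = -29.7500
Denominator Σ(Δz_t−Δz̄)² = 115.5000
r_1(Δz) = -29.7500 / 115.5000 = -0.258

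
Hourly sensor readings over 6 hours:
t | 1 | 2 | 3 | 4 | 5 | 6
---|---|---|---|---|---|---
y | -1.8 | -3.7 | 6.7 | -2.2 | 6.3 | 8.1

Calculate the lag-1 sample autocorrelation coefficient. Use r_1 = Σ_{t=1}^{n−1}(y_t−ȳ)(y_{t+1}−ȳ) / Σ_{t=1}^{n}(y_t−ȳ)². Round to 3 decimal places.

Mean ȳ = (-1.8 − 3.7 + 6.7 − 2.2 + 6.3 + 8.1)/6 = 2.2333
Deviations from mean: -4.0333, -5.9333, 4.4667, -4.4333, 4.0667, 5.8667
Σ(y_t−ȳ)(y_{t+1}−ȳ) = (23.9311) + (-26.5022) + (-19.8022) + (-18.0289) + (23.8578) = -16.5444
Denominator Σ(y_t−ȳ)² = 142.0333
r_1 = -16.5444 / 142.0333 = -0.116

-0.116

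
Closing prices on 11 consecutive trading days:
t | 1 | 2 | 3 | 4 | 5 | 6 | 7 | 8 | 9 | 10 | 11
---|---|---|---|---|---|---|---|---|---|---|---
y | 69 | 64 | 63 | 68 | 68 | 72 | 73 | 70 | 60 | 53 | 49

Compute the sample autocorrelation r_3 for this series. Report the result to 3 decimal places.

Mean ȳ = (69 + 64 + 63 + 68 + 68 + 72 + 73 + 70 + 60 + 53 + 49)/11 = 64.4545
Numerator Σ_{t=1}^{8}(y_t−ȳ)(y_{t+3}−ȳ) = -163.7107
Denominator Σ(y_t−ȳ)² = 598.7273
r_3 = -163.7107 / 598.7273 = -0.273

-0.273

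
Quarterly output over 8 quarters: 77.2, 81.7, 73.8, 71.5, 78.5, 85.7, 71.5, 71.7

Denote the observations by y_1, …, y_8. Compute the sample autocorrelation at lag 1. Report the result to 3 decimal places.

-0.053

Mean ȳ = (77.2 + 81.7 + 73.8 + 71.5 + 78.5 + 85.7 + 71.5 + 71.7)/8 = 76.4500
Σ(y_t−ȳ)(y_{t+1}−ȳ) = (3.9375) + (-13.9125) + (13.1175) + (-10.1475) + (18.9625) + (-45.7875) + (23.5125) = -10.3175
Denominator Σ(y_t−ȳ)² = 196.4800
r_1 = -10.3175 / 196.4800 = -0.053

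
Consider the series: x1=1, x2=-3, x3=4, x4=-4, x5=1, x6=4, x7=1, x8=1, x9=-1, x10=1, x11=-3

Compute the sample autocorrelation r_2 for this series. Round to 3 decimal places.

Mean x̄ = (1 − 3 + 4 − 4 + 1 + 4 + 1 + 1 − 1 + 1 − 3)/11 = 0.1818
Numerator Σ_{t=1}^{9}(x_t−x̄)(x_{t+2}−x̄) = 10.8430
Denominator Σ(x_t−x̄)² = 71.6364
r_2 = 10.8430 / 71.6364 = 0.151

0.151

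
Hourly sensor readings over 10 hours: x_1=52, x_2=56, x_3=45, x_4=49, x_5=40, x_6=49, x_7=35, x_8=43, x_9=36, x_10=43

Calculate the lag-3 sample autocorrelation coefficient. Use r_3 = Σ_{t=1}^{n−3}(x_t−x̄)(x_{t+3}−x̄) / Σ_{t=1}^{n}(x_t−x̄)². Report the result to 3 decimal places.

Mean x̄ = (52 + 56 + 45 + 49 + 40 + 49 + 35 + 43 + 36 + 43)/10 = 44.8000
Σ(x_t−x̄)(x_{t+3}−x̄) = (30.2400) + (-53.7600) + (0.8400) + (-41.1600) + (8.6400) + (-36.9600) + (17.6400) = -74.5200
Denominator Σ(x_t−x̄)² = 415.6000
r_3 = -74.5200 / 415.6000 = -0.179

-0.179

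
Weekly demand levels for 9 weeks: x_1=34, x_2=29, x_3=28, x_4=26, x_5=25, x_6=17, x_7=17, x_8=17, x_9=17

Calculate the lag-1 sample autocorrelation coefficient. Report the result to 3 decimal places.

0.632

Mean x̄ = (34 + 29 + 28 + 26 + 25 + 17 + 17 + 17 + 17)/9 = 23.3333
Numerator Σ_{t=1}^{8}(x_t−x̄)(x_{t+1}−x̄) = 213.5556
Denominator Σ(x_t−x̄)² = 338.0000
r_1 = 213.5556 / 338.0000 = 0.632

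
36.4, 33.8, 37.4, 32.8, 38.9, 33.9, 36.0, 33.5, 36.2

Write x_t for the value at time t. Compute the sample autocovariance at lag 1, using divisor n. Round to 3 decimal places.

Mean x̄ = (36.4 + 33.8 + 37.4 + 32.8 + 38.9 + 33.9 + 36.0 + 33.5 + 36.2)/9 = 35.4333
Σ_{t=1}^{8}(x_t−x̄)(x_{t+1}−x̄) = -27.8611
γ_1 = -27.8611 / 9 = -3.096

-3.096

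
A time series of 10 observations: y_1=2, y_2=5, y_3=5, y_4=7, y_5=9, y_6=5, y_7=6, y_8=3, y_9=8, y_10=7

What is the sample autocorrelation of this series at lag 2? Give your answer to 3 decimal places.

-0.035

Mean ȳ = (2 + 5 + 5 + 7 + 9 + 5 + 6 + 3 + 8 + 7)/10 = 5.7000
Numerator Σ_{t=1}^{8}(y_t−ȳ)(y_{t+2}−ȳ) = -1.4800
Denominator Σ(y_t−ȳ)² = 42.1000
r_2 = -1.4800 / 42.1000 = -0.035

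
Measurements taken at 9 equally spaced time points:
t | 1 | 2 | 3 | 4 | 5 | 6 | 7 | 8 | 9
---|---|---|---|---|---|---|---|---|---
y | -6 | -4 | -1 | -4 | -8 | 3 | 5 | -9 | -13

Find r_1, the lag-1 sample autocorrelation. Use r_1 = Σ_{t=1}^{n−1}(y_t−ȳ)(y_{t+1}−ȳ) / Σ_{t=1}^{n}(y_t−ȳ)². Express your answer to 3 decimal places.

Mean ȳ = (-6 − 4 − 1 − 4 − 8 + 3 + 5 − 9 − 13)/9 = -4.1111
Numerator Σ_{t=1}^{8}(y_t−ȳ)(y_{t+1}−ȳ) = 36.0988
Denominator Σ(y_t−ȳ)² = 264.8889
r_1 = 36.0988 / 264.8889 = 0.136

0.136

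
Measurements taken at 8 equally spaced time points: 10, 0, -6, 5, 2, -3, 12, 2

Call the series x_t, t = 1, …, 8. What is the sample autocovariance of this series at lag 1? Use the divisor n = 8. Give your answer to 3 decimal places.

-9.133

Mean x̄ = (10 + 0 − 6 + 5 + 2 − 3 + 12 + 2)/8 = 2.7500
Deviations: 7.2500, -2.7500, -8.7500, 2.2500, -0.7500, -5.7500, 9.2500, -0.7500
Σ_{t=1}^{7}(x_t−x̄)(x_{t+1}−x̄) = -73.0625
γ_1 = -73.0625 / 8 = -9.133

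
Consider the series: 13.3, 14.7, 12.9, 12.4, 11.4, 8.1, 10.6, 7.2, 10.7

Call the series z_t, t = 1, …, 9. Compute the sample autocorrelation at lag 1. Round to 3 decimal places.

Mean z̄ = (13.3 + 14.7 + 12.9 + 12.4 + 11.4 + 8.1 + 10.6 + 7.2 + 10.7)/9 = 11.2556
Numerator Σ_{t=1}^{8}(z_t−z̄)(z_{t+1}−z̄) = 21.2780
Denominator Σ(z_t−z̄)² = 47.2222
r_1 = 21.2780 / 47.2222 = 0.451

0.451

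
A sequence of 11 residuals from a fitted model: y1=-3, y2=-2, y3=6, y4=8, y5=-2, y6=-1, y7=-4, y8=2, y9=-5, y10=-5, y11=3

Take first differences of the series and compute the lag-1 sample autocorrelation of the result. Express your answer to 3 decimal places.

First differences Δy: 1, 8, 2, -10, 1, -3, 6, -7, 0, 8
Mean of differences = 0.6000
Numerator Σ(Δy_t−Δȳ)(Δy_{t+1}−Δȳ) = -67.5600
Denominator Σ(Δy_t−Δȳ)² = 324.4000
r_1(Δy) = -67.5600 / 324.4000 = -0.208

-0.208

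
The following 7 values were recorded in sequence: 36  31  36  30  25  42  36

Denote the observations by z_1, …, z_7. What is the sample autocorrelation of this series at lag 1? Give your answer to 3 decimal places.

-0.230

Mean z̄ = (36 + 31 + 36 + 30 + 25 + 42 + 36)/7 = 33.7143
Deviations from mean: 2.2857, -2.7143, 2.2857, -3.7143, -8.7143, 8.2857, 2.2857
Numerator Σ_{t=1}^{6}(z_t−z̄)(z_{t+1}−z̄) = -41.7959
Denominator Σ(z_t−z̄)² = 181.4286
r_1 = -41.7959 / 181.4286 = -0.230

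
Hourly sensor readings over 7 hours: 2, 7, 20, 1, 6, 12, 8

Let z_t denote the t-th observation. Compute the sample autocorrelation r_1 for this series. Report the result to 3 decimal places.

-0.336

Mean z̄ = (2 + 7 + 20 + 1 + 6 + 12 + 8)/7 = 8.0000
Deviations from mean: -6.0000, -1.0000, 12.0000, -7.0000, -2.0000, 4.0000, 0.0000
Numerator Σ_{t=1}^{6}(z_t−z̄)(z_{t+1}−z̄) = -84.0000
Denominator Σ(z_t−z̄)² = 250.0000
r_1 = -84.0000 / 250.0000 = -0.336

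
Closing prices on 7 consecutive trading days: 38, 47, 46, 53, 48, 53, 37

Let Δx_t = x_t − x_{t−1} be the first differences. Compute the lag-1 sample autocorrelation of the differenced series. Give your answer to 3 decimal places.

-0.355

First differences Δx: 9, -1, 7, -5, 5, -16
Mean of differences = -0.1667
Numerator Σ(Δx_t−Δx̄)(Δx_{t+1}−Δx̄) = -155.0278
Denominator Σ(Δx_t−Δx̄)² = 436.8333
r_1(Δx) = -155.0278 / 436.8333 = -0.355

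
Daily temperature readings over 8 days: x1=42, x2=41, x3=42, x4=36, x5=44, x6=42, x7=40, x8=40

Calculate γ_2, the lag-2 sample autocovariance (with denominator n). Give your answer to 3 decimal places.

-0.629

Mean x̄ = (42 + 41 + 42 + 36 + 44 + 42 + 40 + 40)/8 = 40.8750
Deviations: 1.1250, 0.1250, 1.1250, -4.8750, 3.1250, 1.1250, -0.8750, -0.8750
Σ_{t=1}^{6}(x_t−x̄)(x_{t+2}−x̄) = -5.0313
γ_2 = -5.0313 / 8 = -0.629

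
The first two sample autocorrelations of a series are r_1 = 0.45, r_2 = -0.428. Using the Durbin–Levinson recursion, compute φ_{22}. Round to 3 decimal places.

φ_{22} = (r_2 − r_1²) / (1 − r_1²)
r_1² = (0.45)² = 0.2025
Numerator = -0.428 − 0.2025 = -0.6305; denominator = 1 − 0.2025 = 0.7975
φ_{22} = -0.6305 / 0.7975 = -0.791

-0.791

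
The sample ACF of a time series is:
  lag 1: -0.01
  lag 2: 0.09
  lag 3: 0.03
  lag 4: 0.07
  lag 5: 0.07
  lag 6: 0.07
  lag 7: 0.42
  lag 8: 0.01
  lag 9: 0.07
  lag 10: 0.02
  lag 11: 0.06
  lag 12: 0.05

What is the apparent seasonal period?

The largest autocorrelation is r_7 = 0.42; the remaining lags stay at or below 0.09.
The dominant spike at lag 7 indicates a seasonal period of 7.

7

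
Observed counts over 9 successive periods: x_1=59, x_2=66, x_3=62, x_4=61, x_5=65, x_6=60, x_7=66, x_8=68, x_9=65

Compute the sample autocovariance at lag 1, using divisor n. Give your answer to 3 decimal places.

-1.244

Mean x̄ = (59 + 66 + 62 + 61 + 65 + 60 + 66 + 68 + 65)/9 = 63.5556
Σ_{t=1}^{8}(x_t−x̄)(x_{t+1}−x̄) = -11.1975
γ_1 = -11.1975 / 9 = -1.244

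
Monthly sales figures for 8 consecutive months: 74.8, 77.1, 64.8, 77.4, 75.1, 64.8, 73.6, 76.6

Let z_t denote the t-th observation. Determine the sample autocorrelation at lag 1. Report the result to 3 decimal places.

Mean z̄ = (74.8 + 77.1 + 64.8 + 77.4 + 75.1 + 64.8 + 73.6 + 76.6)/8 = 73.0250
Deviations from mean: 1.7750, 4.0750, -8.2250, 4.3750, 2.0750, -8.2250, 0.5750, 3.5750
Σ(z_t−z̄)(z_{t+1}−z̄) = (7.2331) + (-33.5169) + (-35.9844) + (9.0781) + (-17.0669) + (-4.7294) + (2.0556) = -72.9306
Denominator Σ(z_t−z̄)² = 191.6150
r_1 = -72.9306 / 191.6150 = -0.381

-0.381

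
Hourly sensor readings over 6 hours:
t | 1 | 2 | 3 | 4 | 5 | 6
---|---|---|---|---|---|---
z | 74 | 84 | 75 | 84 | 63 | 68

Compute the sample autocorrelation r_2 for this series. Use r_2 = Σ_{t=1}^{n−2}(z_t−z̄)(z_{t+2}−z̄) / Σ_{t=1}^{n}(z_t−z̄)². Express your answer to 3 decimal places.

Mean z̄ = (74 + 84 + 75 + 84 + 63 + 68)/6 = 74.6667
Deviations from mean: -0.6667, 9.3333, 0.3333, 9.3333, -11.6667, -6.6667
Σ(z_t−z̄)(z_{t+2}−z̄) = (-0.2222) + (87.1111) + (-3.8889) + (-62.2222) = 20.7778
Denominator Σ(z_t−z̄)² = 355.3333
r_2 = 20.7778 / 355.3333 = 0.058

0.058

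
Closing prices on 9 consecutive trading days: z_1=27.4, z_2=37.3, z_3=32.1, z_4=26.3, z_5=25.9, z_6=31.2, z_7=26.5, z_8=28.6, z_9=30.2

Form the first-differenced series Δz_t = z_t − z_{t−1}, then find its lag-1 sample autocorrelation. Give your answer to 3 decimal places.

First differences Δz: 9.9, -5.2, -5.8, -0.4, 5.3, -4.7, 2.1, 1.6
Mean of differences = 0.3500
Numerator Σ(Δz_t−Δz̄)(Δz_{t+1}−Δz̄) = -49.6175
Denominator Σ(Δz_t−Δz̄)² = 215.0200
r_1(Δz) = -49.6175 / 215.0200 = -0.231

-0.231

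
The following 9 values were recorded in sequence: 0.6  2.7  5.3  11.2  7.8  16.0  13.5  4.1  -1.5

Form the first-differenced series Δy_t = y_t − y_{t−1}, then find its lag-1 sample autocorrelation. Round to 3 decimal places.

First differences Δy: 2.1, 2.6, 5.9, -3.4, 8.2, -2.5, -9.4, -5.6
Mean of differences = -0.2625
Numerator Σ(Δy_t−Δȳ)(Δy_{t+1}−Δȳ) = 28.7986
Denominator Σ(Δy_t−Δȳ)² = 250.1988
r_1(Δy) = 28.7986 / 250.1988 = 0.115

0.115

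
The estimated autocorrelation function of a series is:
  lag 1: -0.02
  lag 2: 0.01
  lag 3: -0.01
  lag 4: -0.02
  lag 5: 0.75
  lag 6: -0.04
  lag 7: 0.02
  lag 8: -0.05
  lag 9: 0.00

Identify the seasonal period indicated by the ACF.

5

The largest autocorrelation is r_5 = 0.75; the remaining lags stay at or below 0.02.
The dominant spike at lag 5 indicates a seasonal period of 5.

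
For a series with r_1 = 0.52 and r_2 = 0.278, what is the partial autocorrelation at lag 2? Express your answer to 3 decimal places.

0.010

φ_{22} = (r_2 − r_1²) / (1 − r_1²)
r_1² = (0.52)² = 0.2704
Numerator = 0.278 − 0.2704 = 0.0076; denominator = 1 − 0.2704 = 0.7296
φ_{22} = 0.0076 / 0.7296 = 0.010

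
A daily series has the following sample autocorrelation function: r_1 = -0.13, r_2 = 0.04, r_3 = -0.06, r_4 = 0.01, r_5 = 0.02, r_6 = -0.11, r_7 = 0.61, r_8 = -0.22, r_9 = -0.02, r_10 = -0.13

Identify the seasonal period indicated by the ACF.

7

The largest autocorrelation is r_7 = 0.61; the remaining lags stay at or below 0.04.
The dominant spike at lag 7 indicates a seasonal period of 7.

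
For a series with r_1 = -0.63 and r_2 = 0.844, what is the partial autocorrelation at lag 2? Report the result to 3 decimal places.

0.741

φ_{22} = (r_2 − r_1²) / (1 − r_1²)
r_1² = (-0.63)² = 0.3969
Numerator = 0.844 − 0.3969 = 0.4471; denominator = 1 − 0.3969 = 0.6031
φ_{22} = 0.4471 / 0.6031 = 0.741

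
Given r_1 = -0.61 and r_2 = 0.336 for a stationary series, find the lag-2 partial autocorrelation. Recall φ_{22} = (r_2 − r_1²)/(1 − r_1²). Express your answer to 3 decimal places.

-0.057

φ_{22} = (r_2 − r_1²) / (1 − r_1²)
r_1² = (-0.61)² = 0.3721
Numerator = 0.336 − 0.3721 = -0.0361; denominator = 1 − 0.3721 = 0.6279
φ_{22} = -0.0361 / 0.6279 = -0.057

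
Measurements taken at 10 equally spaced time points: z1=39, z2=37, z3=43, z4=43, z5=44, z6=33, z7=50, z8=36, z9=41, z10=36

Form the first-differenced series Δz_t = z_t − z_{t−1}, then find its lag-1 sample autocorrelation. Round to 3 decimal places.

First differences Δz: -2, 6, 0, 1, -11, 17, -14, 5, -5
Mean of differences = -0.3333
Numerator Σ(Δz_t−Δz̄)(Δz_{t+1}−Δz̄) = -541.7778
Denominator Σ(Δz_t−Δz̄)² = 696.0000
r_1(Δz) = -541.7778 / 696.0000 = -0.778

-0.778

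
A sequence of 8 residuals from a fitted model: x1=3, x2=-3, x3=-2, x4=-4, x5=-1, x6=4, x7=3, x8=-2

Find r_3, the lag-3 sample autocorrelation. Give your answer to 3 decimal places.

-0.421

Mean x̄ = (3 − 3 − 2 − 4 − 1 + 4 + 3 − 2)/8 = -0.2500
Numerator Σ_{t=1}^{5}(x_t−x̄)(x_{t+3}−x̄) = -28.4375
Denominator Σ(x_t−x̄)² = 67.5000
r_3 = -28.4375 / 67.5000 = -0.421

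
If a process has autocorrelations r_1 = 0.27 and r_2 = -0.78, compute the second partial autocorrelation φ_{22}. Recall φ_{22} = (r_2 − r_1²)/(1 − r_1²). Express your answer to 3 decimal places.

φ_{22} = (r_2 − r_1²) / (1 − r_1²)
r_1² = (0.27)² = 0.0729
Numerator = -0.78 − 0.0729 = -0.8529; denominator = 1 − 0.0729 = 0.9271
φ_{22} = -0.8529 / 0.9271 = -0.920

-0.920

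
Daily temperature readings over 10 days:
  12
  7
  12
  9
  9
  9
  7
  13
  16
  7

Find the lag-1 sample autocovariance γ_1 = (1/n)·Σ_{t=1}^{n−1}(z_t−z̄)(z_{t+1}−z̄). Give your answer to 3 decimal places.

-1.821

Mean z̄ = (12 + 7 + 12 + 9 + 9 + 9 + 7 + 13 + 16 + 7)/10 = 10.1000
Σ_{t=1}^{9}(z_t−z̄)(z_{t+1}−z̄) = -18.2100
γ_1 = -18.2100 / 10 = -1.821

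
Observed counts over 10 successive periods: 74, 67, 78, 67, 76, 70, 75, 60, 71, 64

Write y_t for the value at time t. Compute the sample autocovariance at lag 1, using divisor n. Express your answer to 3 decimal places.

Mean ȳ = (74 + 67 + 78 + 67 + 76 + 70 + 75 + 60 + 71 + 64)/10 = 70.2000
Σ_{t=1}^{9}(y_t−ȳ)(y_{t+1}−ȳ) = -144.8400
γ_1 = -144.8400 / 10 = -14.484

-14.484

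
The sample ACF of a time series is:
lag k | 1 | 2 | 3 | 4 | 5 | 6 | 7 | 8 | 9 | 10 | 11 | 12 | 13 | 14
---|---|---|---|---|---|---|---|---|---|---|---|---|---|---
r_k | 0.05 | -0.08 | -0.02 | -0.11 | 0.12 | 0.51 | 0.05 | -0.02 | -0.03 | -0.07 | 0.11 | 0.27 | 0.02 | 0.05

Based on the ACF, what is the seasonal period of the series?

6

The largest autocorrelation is r_6 = 0.51, with a weaker echo at lag 12 (0.27); the remaining lags stay at or below 0.12.
The dominant spike at lag 6 indicates a seasonal period of 6.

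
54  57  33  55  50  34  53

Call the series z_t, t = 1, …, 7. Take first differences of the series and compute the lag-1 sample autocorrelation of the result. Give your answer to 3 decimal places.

-0.548

First differences Δz: 3, -24, 22, -5, -16, 19
Mean of differences = -0.1667
Numerator Σ(Δz_t−Δz̄)(Δz_{t+1}−Δz̄) = -937.8611
Denominator Σ(Δz_t−Δz̄)² = 1710.8333
r_1(Δz) = -937.8611 / 1710.8333 = -0.548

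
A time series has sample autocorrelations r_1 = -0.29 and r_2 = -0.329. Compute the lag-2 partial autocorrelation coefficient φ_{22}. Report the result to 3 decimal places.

φ_{22} = (r_2 − r_1²) / (1 − r_1²)
r_1² = (-0.29)² = 0.0841
Numerator = -0.329 − 0.0841 = -0.4131; denominator = 1 − 0.0841 = 0.9159
φ_{22} = -0.4131 / 0.9159 = -0.451

-0.451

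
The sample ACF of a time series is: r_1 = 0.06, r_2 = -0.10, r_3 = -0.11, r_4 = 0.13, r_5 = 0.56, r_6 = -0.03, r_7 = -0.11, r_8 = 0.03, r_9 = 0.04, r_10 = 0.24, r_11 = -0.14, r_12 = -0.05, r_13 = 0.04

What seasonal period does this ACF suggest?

The largest autocorrelation is r_5 = 0.56, with a weaker echo at lag 10 (0.24); the remaining lags stay at or below 0.13.
The dominant spike at lag 5 indicates a seasonal period of 5.

5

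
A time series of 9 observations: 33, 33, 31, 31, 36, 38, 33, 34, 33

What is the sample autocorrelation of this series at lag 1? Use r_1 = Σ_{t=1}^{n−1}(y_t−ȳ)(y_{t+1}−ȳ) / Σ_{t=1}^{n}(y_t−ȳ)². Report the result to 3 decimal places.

0.246

Mean ȳ = (33 + 33 + 31 + 31 + 36 + 38 + 33 + 34 + 33)/9 = 33.5556
Numerator Σ_{t=1}^{8}(y_t−ȳ)(y_{t+1}−ȳ) = 9.9136
Denominator Σ(y_t−ȳ)² = 40.2222
r_1 = 9.9136 / 40.2222 = 0.246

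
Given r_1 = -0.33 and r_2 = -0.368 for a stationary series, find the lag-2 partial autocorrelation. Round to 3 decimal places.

-0.535

φ_{22} = (r_2 − r_1²) / (1 − r_1²)
r_1² = (-0.33)² = 0.1089
Numerator = -0.368 − 0.1089 = -0.4769; denominator = 1 − 0.1089 = 0.8911
φ_{22} = -0.4769 / 0.8911 = -0.535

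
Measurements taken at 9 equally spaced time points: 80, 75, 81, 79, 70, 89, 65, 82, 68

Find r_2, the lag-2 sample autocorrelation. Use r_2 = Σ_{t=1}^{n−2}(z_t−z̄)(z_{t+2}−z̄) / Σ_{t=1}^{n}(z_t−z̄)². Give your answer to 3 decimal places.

0.538

Mean z̄ = (80 + 75 + 81 + 79 + 70 + 89 + 65 + 82 + 68)/9 = 76.5556
Numerator Σ_{t=1}^{7}(z_t−z̄)(z_{t+2}−z̄) = 255.1605
Denominator Σ(z_t−z̄)² = 474.2222
r_2 = 255.1605 / 474.2222 = 0.538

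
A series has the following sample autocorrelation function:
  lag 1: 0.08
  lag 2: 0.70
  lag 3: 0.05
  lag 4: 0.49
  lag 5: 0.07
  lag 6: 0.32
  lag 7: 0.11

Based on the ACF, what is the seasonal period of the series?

2

The largest autocorrelation is r_2 = 0.70, with weaker echoes at lags 4 (0.49) and 6 (0.32); the remaining lags stay at or below 0.11.
The dominant spike at lag 2 indicates a seasonal period of 2.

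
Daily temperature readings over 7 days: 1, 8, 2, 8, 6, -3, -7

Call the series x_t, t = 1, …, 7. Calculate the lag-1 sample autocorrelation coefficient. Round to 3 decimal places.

0.213

Mean x̄ = (1 + 8 + 2 + 8 + 6 − 3 − 7)/7 = 2.1429
Deviations from mean: -1.1429, 5.8571, -0.1429, 5.8571, 3.8571, -5.1429, -9.1429
Σ(x_t−x̄)(x_{t+1}−x̄) = (-6.6939) + (-0.8367) + (-0.8367) + (22.5918) + (-19.8367) + (47.0204) = 41.4082
Denominator Σ(x_t−x̄)² = 194.8571
r_1 = 41.4082 / 194.8571 = 0.213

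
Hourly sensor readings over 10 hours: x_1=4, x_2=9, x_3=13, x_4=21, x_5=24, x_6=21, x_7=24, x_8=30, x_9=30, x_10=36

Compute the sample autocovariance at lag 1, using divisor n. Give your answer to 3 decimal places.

54.216

Mean x̄ = (4 + 9 + 13 + 21 + 24 + 21 + 24 + 30 + 30 + 36)/10 = 21.2000
Σ_{t=1}^{9}(x_t−x̄)(x_{t+1}−x̄) = 542.1600
γ_1 = 542.1600 / 10 = 54.216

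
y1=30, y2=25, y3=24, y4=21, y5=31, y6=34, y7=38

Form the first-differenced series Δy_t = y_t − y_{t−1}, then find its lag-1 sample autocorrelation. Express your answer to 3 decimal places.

0.042

First differences Δy: -5, -1, -3, 10, 3, 4
Mean of differences = 1.3333
Numerator Σ(Δy_t−Δȳ)(Δy_{t+1}−Δȳ) = 6.2222
Denominator Σ(Δy_t−Δȳ)² = 149.3333
r_1(Δy) = 6.2222 / 149.3333 = 0.042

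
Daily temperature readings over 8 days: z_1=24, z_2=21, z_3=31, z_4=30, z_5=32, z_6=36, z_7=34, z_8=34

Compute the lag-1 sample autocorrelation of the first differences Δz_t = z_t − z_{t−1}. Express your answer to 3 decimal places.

-0.523

First differences Δz: -3, 10, -1, 2, 4, -2, 0
Mean of differences = 1.4286
Numerator Σ(Δz_t−Δz̄)(Δz_{t+1}−Δz̄) = -62.6122
Denominator Σ(Δz_t−Δz̄)² = 119.7143
r_1(Δz) = -62.6122 / 119.7143 = -0.523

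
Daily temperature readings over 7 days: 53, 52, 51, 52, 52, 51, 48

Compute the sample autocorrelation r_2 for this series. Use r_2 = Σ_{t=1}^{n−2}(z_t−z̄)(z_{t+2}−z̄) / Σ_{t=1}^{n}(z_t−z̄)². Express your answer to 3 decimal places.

-0.177

Mean z̄ = (53 + 52 + 51 + 52 + 52 + 51 + 48)/7 = 51.2857
Deviations from mean: 1.7143, 0.7143, -0.2857, 0.7143, 0.7143, -0.2857, -3.2857
Σ(z_t−z̄)(z_{t+2}−z̄) = (-0.4898) + (0.5102) + (-0.2041) + (-0.2041) + (-2.3469) = -2.7347
Denominator Σ(z_t−z̄)² = 15.4286
r_2 = -2.7347 / 15.4286 = -0.177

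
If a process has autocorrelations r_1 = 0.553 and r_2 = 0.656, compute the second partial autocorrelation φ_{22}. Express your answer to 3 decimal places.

0.504

φ_{22} = (r_2 − r_1²) / (1 − r_1²)
r_1² = (0.553)² = 0.305809
Numerator = 0.656 − 0.3058 = 0.3502; denominator = 1 − 0.3058 = 0.6942
φ_{22} = 0.3502 / 0.6942 = 0.504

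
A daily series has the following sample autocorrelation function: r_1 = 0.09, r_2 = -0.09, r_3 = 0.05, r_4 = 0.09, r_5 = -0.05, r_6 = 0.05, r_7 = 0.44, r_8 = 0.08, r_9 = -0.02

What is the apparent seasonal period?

The largest autocorrelation is r_7 = 0.44; the remaining lags stay at or below 0.09.
The dominant spike at lag 7 indicates a seasonal period of 7.

7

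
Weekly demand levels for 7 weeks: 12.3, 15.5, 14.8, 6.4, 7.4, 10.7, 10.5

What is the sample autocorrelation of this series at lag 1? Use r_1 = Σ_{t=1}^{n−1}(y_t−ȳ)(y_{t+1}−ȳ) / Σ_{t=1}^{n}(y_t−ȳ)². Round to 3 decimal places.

0.329

Mean ȳ = (12.3 + 15.5 + 14.8 + 6.4 + 7.4 + 10.7 + 10.5)/7 = 11.0857
Σ(y_t−ȳ)(y_{t+1}−ȳ) = (5.3602) + (16.3959) + (-17.4041) + (17.2702) + (1.4216) + (0.2259) = 23.2698
Denominator Σ(y_t−ȳ)² = 70.7886
r_1 = 23.2698 / 70.7886 = 0.329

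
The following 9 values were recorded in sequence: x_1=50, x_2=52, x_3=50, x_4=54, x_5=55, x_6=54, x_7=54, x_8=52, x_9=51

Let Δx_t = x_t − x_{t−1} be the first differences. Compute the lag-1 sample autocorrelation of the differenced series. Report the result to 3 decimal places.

-0.227

First differences Δx: 2, -2, 4, 1, -1, 0, -2, -1
Mean of differences = 0.1250
Numerator Σ(Δx_t−Δx̄)(Δx_{t+1}−Δx̄) = -7.0156
Denominator Σ(Δx_t−Δx̄)² = 30.8750
r_1(Δx) = -7.0156 / 30.8750 = -0.227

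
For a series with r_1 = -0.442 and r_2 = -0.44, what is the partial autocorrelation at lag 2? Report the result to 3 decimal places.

-0.790

φ_{22} = (r_2 − r_1²) / (1 − r_1²)
r_1² = (-0.442)² = 0.195364
Numerator = -0.44 − 0.1954 = -0.6354; denominator = 1 − 0.1954 = 0.8046
φ_{22} = -0.6354 / 0.8046 = -0.790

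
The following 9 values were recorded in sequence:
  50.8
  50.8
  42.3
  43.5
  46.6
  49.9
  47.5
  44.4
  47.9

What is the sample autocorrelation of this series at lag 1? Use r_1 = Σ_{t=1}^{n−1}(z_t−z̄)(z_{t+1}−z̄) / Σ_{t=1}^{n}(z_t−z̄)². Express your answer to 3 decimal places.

Mean z̄ = (50.8 + 50.8 + 42.3 + 43.5 + 46.6 + 49.9 + 47.5 + 44.4 + 47.9)/9 = 47.0778
Numerator Σ_{t=1}^{8}(z_t−z̄)(z_{t+1}−z̄) = 11.3851
Denominator Σ(z_t−z̄)² = 79.5556
r_1 = 11.3851 / 79.5556 = 0.143

0.143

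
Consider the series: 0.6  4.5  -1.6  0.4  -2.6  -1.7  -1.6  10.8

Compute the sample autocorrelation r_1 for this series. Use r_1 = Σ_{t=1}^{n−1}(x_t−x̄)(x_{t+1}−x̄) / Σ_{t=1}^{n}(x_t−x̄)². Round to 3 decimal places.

Mean x̄ = (0.6 + 4.5 − 1.6 + 0.4 − 2.6 − 1.7 − 1.6 + 10.8)/8 = 1.1000
Deviations from mean: -0.5000, 3.4000, -2.7000, -0.7000, -3.7000, -2.8000, -2.7000, 9.7000
Numerator Σ_{t=1}^{7}(x_t−x̄)(x_{t+1}−x̄) = -14.6700
Denominator Σ(x_t−x̄)² = 142.5000
r_1 = -14.6700 / 142.5000 = -0.103

-0.103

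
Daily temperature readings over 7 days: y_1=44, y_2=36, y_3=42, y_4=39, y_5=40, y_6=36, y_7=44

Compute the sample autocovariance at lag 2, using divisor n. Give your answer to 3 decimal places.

2.259

Mean ȳ = (44 + 36 + 42 + 39 + 40 + 36 + 44)/7 = 40.1429
Deviations: 3.8571, -4.1429, 1.8571, -1.1429, -0.1429, -4.1429, 3.8571
Σ_{t=1}^{5}(y_t−ȳ)(y_{t+2}−ȳ) = 15.8163
γ_2 = 15.8163 / 7 = 2.259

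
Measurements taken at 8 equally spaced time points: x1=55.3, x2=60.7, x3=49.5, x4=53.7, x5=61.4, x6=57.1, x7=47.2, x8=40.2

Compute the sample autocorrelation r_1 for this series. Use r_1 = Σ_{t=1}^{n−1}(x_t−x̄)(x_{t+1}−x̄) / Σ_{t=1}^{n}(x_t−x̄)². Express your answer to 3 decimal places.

0.214

Mean x̄ = (55.3 + 60.7 + 49.5 + 53.7 + 61.4 + 57.1 + 47.2 + 40.2)/8 = 53.1375
Deviations from mean: 2.1625, 7.5625, -3.6375, 0.5625, 8.2625, 3.9625, -5.9375, -12.9375
Σ(x_t−x̄)(x_{t+1}−x̄) = (16.3539) + (-27.5086) + (-2.0461) + (4.6477) + (32.7402) + (-23.5273) + (76.8164) = 77.4761
Denominator Σ(x_t−x̄)² = 362.0188
r_1 = 77.4761 / 362.0188 = 0.214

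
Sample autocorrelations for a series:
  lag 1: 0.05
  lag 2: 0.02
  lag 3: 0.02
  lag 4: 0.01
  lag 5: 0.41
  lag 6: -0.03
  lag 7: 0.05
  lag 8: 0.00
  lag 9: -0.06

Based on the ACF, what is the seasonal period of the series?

The largest autocorrelation is r_5 = 0.41; the remaining lags stay at or below 0.05.
The dominant spike at lag 5 indicates a seasonal period of 5.

5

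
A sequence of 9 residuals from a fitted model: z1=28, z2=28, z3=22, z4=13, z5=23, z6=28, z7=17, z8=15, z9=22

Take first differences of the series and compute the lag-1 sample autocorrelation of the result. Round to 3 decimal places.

First differences Δz: 0, -6, -9, 10, 5, -11, -2, 7
Mean of differences = -0.7500
Numerator Σ(Δz_t−Δz̄)(Δz_{t+1}−Δz̄) = -43.3125
Denominator Σ(Δz_t−Δz̄)² = 411.5000
r_1(Δz) = -43.3125 / 411.5000 = -0.105

-0.105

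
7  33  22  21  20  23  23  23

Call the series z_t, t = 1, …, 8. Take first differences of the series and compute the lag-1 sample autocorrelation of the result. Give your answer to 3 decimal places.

-0.336

First differences Δz: 26, -11, -1, -1, 3, 0, 0
Mean of differences = 2.2857
Numerator Σ(Δz_t−Δz̄)(Δz_{t+1}−Δz̄) = -259.3673
Denominator Σ(Δz_t−Δz̄)² = 771.4286
r_1(Δz) = -259.3673 / 771.4286 = -0.336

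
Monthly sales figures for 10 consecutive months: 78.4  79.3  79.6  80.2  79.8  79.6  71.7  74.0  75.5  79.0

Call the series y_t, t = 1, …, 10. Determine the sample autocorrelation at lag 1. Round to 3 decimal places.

Mean ȳ = (78.4 + 79.3 + 79.6 + 80.2 + 79.8 + 79.6 + 71.7 + 74.0 + 75.5 + 79.0)/10 = 77.7100
Numerator Σ_{t=1}^{9}(y_t−ȳ)(y_{t+1}−ȳ) = 34.2489
Denominator Σ(y_t−ȳ)² = 77.1490
r_1 = 34.2489 / 77.1490 = 0.444

0.444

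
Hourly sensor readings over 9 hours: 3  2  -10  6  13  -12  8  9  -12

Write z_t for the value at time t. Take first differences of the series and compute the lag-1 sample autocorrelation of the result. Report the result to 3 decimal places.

-0.389

First differences Δz: -1, -12, 16, 7, -25, 20, 1, -21
Mean of differences = -1.8750
Numerator Σ(Δz_t−Δz̄)(Δz_{t+1}−Δz̄) = -734.3906
Denominator Σ(Δz_t−Δz̄)² = 1888.8750
r_1(Δz) = -734.3906 / 1888.8750 = -0.389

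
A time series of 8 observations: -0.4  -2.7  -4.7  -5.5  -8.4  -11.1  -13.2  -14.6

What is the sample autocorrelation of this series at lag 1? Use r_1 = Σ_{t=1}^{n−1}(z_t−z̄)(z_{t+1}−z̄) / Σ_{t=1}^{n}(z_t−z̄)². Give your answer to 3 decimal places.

0.635

Mean z̄ = (-0.4 − 2.7 − 4.7 − 5.5 − 8.4 − 11.1 − 13.2 − 14.6)/8 = -7.5750
Σ(z_t−z̄)(z_{t+1}−z̄) = (34.9781) + (14.0156) + (5.9656) + (-1.7119) + (2.9081) + (19.8281) + (39.5156) = 115.4994
Denominator Σ(z_t−z̄)² = 181.9150
r_1 = 115.4994 / 181.9150 = 0.635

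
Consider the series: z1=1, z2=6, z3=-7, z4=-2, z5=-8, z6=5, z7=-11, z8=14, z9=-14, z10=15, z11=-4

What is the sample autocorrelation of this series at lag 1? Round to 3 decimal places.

-0.776

Mean z̄ = (1 + 6 − 7 − 2 − 8 + 5 − 11 + 14 − 14 + 15 − 4)/11 = -0.4545
Numerator Σ_{t=1}^{10}(z_t−z̄)(z_{t+1}−z̄) = -722.1157
Denominator Σ(z_t−z̄)² = 930.7273
r_1 = -722.1157 / 930.7273 = -0.776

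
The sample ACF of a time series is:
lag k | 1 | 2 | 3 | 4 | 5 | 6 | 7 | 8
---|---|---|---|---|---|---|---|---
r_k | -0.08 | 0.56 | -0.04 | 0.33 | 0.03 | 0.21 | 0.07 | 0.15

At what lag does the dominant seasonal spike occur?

2

The largest autocorrelation is r_2 = 0.56, with weaker echoes at lags 4 (0.33), 6 (0.21) and 8 (0.15); the remaining lags stay at or below 0.07.
The dominant spike at lag 2 indicates a seasonal period of 2.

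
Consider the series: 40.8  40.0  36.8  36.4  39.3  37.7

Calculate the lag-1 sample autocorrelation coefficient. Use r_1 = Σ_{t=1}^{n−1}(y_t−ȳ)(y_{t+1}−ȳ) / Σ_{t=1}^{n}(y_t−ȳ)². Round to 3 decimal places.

0.133

Mean ȳ = (40.8 + 40.0 + 36.8 + 36.4 + 39.3 + 37.7)/6 = 38.5000
Σ(y_t−ȳ)(y_{t+1}−ȳ) = (3.4500) + (-2.5500) + (3.5700) + (-1.6800) + (-0.6400) = 2.1500
Denominator Σ(y_t−ȳ)² = 16.1200
r_1 = 2.1500 / 16.1200 = 0.133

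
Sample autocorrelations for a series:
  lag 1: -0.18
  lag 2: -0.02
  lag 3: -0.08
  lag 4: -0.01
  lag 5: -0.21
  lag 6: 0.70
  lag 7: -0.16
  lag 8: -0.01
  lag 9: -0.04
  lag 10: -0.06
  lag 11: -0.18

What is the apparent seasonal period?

The largest autocorrelation is r_6 = 0.70; the remaining lags stay at or below -0.01.
The dominant spike at lag 6 indicates a seasonal period of 6.

6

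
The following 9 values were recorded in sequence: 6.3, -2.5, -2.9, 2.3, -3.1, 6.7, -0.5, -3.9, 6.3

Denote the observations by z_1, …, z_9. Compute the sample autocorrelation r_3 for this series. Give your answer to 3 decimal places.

Mean z̄ = (6.3 − 2.5 − 2.9 + 2.3 − 3.1 + 6.7 − 0.5 − 3.9 + 6.3)/9 = 0.9667
Σ(z_t−z̄)(z_{t+3}−z̄) = (7.1111) + (14.0978) + (-22.1689) + (-1.9556) + (19.7911) + (30.5778) = 47.4533
Denominator Σ(z_t−z̄)² = 160.8800
r_3 = 47.4533 / 160.8800 = 0.295

0.295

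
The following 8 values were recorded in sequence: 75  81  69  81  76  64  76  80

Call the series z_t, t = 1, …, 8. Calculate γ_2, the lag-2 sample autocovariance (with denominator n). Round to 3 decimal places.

Mean z̄ = (75 + 81 + 69 + 81 + 76 + 64 + 76 + 80)/8 = 75.2500
Σ_{t=1}^{6}(z_t−z̄)(z_{t+2}−z̄) = -87.6250
γ_2 = -87.6250 / 8 = -10.953

-10.953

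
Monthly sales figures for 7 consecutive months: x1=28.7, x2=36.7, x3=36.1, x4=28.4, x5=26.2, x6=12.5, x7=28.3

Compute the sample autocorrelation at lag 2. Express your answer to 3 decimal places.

Mean x̄ = (28.7 + 36.7 + 36.1 + 28.4 + 26.2 + 12.5 + 28.3)/7 = 28.1286
Deviations from mean: 0.5714, 8.5714, 7.9714, 0.2714, -1.9286, -15.6286, 0.1714
Numerator Σ_{t=1}^{5}(x_t−x̄)(x_{t+2}−x̄) = -13.0645
Denominator Σ(x_t−x̄)² = 385.4143
r_2 = -13.0645 / 385.4143 = -0.034

-0.034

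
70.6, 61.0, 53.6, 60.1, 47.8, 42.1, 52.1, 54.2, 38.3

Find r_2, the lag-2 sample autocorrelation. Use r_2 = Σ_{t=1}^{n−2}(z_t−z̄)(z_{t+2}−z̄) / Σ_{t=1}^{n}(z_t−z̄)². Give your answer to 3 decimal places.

Mean z̄ = (70.6 + 61.0 + 53.6 + 60.1 + 47.8 + 42.1 + 52.1 + 54.2 + 38.3)/9 = 53.3111
Numerator Σ_{t=1}^{7}(z_t−z̄)(z_{t+2}−z̄) = -5.6202
Denominator Σ(z_t−z̄)² = 787.8489
r_2 = -5.6202 / 787.8489 = -0.007

-0.007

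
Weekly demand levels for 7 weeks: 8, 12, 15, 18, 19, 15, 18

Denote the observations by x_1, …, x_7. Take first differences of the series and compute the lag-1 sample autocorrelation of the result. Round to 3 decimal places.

0.005

First differences Δx: 4, 3, 3, 1, -4, 3
Mean of differences = 1.6667
Numerator Σ(Δx_t−Δx̄)(Δx_{t+1}−Δx̄) = 0.2222
Denominator Σ(Δx_t−Δx̄)² = 43.3333
r_1(Δx) = 0.2222 / 43.3333 = 0.005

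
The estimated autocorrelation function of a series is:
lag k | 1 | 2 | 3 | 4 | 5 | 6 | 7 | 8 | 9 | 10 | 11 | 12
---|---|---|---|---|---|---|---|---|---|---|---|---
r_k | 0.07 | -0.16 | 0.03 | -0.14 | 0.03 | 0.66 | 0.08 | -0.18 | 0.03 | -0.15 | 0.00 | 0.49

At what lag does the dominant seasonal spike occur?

The largest autocorrelation is r_6 = 0.66, with a weaker echo at lag 12 (0.49); the remaining lags stay at or below 0.08.
The dominant spike at lag 6 indicates a seasonal period of 6.

6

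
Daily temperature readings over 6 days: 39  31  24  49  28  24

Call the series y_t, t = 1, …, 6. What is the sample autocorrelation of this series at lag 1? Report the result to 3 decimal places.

-0.360

Mean ȳ = (39 + 31 + 24 + 49 + 28 + 24)/6 = 32.5000
Σ(y_t−ȳ)(y_{t+1}−ȳ) = (-9.7500) + (12.7500) + (-140.2500) + (-74.2500) + (38.2500) = -173.2500
Denominator Σ(y_t−ȳ)² = 481.5000
r_1 = -173.2500 / 481.5000 = -0.360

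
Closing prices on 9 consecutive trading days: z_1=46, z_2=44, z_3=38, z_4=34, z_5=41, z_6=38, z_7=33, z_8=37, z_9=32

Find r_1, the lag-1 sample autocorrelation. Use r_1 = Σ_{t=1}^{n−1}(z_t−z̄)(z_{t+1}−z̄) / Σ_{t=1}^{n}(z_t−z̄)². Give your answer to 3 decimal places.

Mean z̄ = (46 + 44 + 38 + 34 + 41 + 38 + 33 + 37 + 32)/9 = 38.1111
Numerator Σ_{t=1}^{8}(z_t−z̄)(z_{t+1}−z̄) = 47.0988
Denominator Σ(z_t−z̄)² = 186.8889
r_1 = 47.0988 / 186.8889 = 0.252

0.252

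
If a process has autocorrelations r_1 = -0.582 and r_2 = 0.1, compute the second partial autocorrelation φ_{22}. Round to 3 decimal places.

-0.361

φ_{22} = (r_2 − r_1²) / (1 − r_1²)
r_1² = (-0.582)² = 0.338724
Numerator = 0.1 − 0.3387 = -0.2387; denominator = 1 − 0.3387 = 0.6613
φ_{22} = -0.2387 / 0.6613 = -0.361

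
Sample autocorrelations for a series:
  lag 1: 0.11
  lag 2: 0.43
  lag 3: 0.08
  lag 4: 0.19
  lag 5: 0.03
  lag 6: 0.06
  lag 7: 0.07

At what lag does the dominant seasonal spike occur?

The largest autocorrelation is r_2 = 0.43, with a weaker echo at lag 4 (0.19); the remaining lags stay at or below 0.11.
The dominant spike at lag 2 indicates a seasonal period of 2.

2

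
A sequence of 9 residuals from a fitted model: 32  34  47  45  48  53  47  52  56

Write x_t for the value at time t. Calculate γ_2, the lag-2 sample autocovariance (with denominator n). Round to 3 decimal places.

Mean x̄ = (32 + 34 + 47 + 45 + 48 + 53 + 47 + 52 + 56)/9 = 46.0000
Σ_{t=1}^{7}(x_t−x̄)(x_{t+2}−x̄) = 47.0000
γ_2 = 47.0000 / 9 = 5.222

5.222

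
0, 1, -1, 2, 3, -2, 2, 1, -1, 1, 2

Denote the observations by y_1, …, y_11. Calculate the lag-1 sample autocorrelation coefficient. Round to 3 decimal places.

-0.409

Mean ȳ = (0 + 1 − 1 + 2 + 3 − 2 + 2 + 1 − 1 + 1 + 2)/11 = 0.7273
Numerator Σ_{t=1}^{10}(y_t−ȳ)(y_{t+1}−ȳ) = -9.8926
Denominator Σ(y_t−ȳ)² = 24.1818
r_1 = -9.8926 / 24.1818 = -0.409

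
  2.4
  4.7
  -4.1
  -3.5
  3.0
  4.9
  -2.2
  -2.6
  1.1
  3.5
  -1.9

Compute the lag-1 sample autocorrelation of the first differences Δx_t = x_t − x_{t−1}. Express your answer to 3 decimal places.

First differences Δx: 2.3, -8.8, 0.6, 6.5, 1.9, -7.1, -0.4, 3.7, 2.4, -5.4
Mean of differences = -0.4300
Numerator Σ(Δx_t−Δx̄)(Δx_{t+1}−Δx̄) = -26.1809
Denominator Σ(Δx_t−Δx̄)² = 226.2810
r_1(Δx) = -26.1809 / 226.2810 = -0.116

-0.116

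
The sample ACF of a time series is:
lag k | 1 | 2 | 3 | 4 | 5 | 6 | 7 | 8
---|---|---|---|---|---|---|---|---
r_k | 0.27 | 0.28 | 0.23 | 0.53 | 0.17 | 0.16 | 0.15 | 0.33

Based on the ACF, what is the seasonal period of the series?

4

The largest autocorrelation is r_4 = 0.53, with a weaker echo at lag 8 (0.33); the remaining lags stay at or below 0.28.
The dominant spike at lag 4 indicates a seasonal period of 4.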